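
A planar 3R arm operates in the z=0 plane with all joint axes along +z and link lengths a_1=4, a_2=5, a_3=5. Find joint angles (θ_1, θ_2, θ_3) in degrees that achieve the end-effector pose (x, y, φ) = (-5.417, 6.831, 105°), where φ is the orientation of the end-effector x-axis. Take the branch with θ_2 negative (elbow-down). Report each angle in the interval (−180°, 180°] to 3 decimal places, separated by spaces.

-135.004 -119.994 -0.002

wrist centre = target − a_3·(cos φ, sin φ) = (-4.1229, 2.0014)
cos θ_2 = (21.0038−4²−5²)/(2·4·5) = -0.4999; θ_2 = -119.9937° (elbow-down)
β = atan2(2.0014,-4.1229) = 154.1068°; ψ = atan2(-4.3304,1.5005) = -70.8889°
θ_1 = β − ψ = 224.9957°
θ_3 = φ − θ_1 − θ_2 = -0.0020° (wrapped to (-180°,180°])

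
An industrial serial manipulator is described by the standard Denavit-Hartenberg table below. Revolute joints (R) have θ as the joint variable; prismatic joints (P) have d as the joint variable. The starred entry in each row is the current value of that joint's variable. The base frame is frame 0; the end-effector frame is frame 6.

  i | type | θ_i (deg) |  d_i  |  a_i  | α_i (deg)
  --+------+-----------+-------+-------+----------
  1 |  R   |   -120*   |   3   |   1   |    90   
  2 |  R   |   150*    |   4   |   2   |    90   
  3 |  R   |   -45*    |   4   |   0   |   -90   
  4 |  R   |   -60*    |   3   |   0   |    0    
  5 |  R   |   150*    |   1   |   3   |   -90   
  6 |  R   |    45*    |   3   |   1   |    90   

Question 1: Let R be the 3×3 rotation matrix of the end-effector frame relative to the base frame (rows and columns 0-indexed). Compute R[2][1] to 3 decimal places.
-0.354

End-effector y-axis (col 1 of R) = (-0.9186,-0.1768,-0.3536)
R[2][1] = -0.3536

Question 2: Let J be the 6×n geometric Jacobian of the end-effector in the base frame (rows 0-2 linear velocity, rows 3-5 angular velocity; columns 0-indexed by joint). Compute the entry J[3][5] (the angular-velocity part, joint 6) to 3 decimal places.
-0.919

axis z_5 = (-0.9186,-0.1768,-0.3536); lever o_n−o_5 = (-2.3624,-0.8491,-1.9230)
cross product → J_v[:, 5] = (0.0397,-0.9312,0.3624)
J_ω[:, 5] = z_5
entry J[3][5] = -0.9186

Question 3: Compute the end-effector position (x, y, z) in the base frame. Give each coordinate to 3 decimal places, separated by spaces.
-6.935 4.887 4.357

after link 1: o_1 = (-0.5000, -0.8660, 3.0000)
after link 2: o_2 = (-3.0981, 2.6340, 4.0000)
after link 3: o_3 = (-4.0981, 0.9019, 7.4641)
after link 4: o_4 = (-5.0166, 3.5536, 8.5248)
after link 5: o_5 = (-4.5728, 5.7365, 6.2802)
after link 6: o_6 = (-6.9352, 4.8874, 4.3572)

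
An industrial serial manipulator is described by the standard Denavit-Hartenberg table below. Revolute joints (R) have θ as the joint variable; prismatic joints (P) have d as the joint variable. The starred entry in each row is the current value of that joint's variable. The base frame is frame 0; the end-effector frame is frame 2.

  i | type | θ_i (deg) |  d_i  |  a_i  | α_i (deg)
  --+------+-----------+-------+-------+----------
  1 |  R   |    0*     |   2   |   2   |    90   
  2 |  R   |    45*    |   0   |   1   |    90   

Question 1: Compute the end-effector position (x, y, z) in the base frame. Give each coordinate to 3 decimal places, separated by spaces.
after link 1: o_1 = (2.0000, 0.0000, 2.0000)
after link 2: o_2 = (2.7071, 0.0000, 2.7071)

2.707 0.000 2.707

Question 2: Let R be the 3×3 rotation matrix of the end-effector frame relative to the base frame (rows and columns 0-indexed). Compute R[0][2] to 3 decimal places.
0.707

End-effector z-axis (col 2 of R) = (0.7071,-0.0000,-0.7071)
R[0][2] = 0.7071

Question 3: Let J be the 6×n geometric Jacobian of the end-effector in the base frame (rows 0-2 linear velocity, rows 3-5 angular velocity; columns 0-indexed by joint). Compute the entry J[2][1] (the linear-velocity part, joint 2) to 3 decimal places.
0.707

axis z_1 = (0.0000,-1.0000,0.0000); lever o_n−o_1 = (0.7071,0.0000,0.7071)
cross product → J_v[:, 1] = (-0.7071,0.0000,0.7071)
J_ω[:, 1] = z_1
entry J[2][1] = 0.7071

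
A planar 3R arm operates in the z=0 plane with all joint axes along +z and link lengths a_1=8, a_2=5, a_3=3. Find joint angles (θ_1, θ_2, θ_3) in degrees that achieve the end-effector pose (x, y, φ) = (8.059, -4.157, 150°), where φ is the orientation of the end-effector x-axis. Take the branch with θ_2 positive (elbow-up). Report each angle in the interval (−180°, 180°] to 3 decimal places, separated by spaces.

-44.998 44.994 150.004

wrist centre = target − a_3·(cos φ, sin φ) = (10.6571, -5.6570)
cos θ_2 = (145.5749−8²−5²)/(2·8·5) = 0.7072; θ_2 = 44.9935° (elbow-up)
β = atan2(-5.6570,10.6571) = -27.9603°; ψ = atan2(3.5351,11.5359) = 17.0374°
θ_1 = β − ψ = -44.9978°
θ_3 = φ − θ_1 − θ_2 = 150.0042° (wrapped to (-180°,180°])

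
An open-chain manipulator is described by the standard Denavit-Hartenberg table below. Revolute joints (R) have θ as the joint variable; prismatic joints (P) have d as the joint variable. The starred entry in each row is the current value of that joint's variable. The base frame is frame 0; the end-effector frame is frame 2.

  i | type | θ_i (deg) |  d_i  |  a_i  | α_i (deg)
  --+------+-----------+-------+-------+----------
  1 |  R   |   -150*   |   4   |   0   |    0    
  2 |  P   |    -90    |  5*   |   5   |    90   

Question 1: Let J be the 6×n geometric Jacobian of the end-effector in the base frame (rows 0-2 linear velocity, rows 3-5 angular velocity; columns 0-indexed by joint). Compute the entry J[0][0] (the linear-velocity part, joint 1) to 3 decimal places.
axis z_0 = ẑ; lever o_n−o_0 = (-2.5000,4.3301,9.0000)
cross product → J_v[:, 0] = (-4.3301,-2.5000,0.0000)
J_ω[:, 0] = z_0
entry J[0][0] = -4.3301

-4.330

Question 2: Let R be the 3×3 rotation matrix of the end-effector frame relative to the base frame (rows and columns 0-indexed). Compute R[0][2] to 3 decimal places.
End-effector z-axis (col 2 of R) = (0.8660,0.5000,0.0000)
R[0][2] = 0.8660

0.866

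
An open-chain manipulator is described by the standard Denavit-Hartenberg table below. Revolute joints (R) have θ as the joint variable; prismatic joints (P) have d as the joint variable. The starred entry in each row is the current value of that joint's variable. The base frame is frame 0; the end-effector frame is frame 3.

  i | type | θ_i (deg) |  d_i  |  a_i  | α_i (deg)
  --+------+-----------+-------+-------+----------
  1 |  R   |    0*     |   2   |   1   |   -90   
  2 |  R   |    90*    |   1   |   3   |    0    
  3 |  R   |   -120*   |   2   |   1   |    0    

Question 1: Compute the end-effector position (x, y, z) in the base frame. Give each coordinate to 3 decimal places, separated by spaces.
after link 1: o_1 = (1.0000, 0.0000, 2.0000)
after link 2: o_2 = (1.0000, 1.0000, -1.0000)
after link 3: o_3 = (1.8660, 3.0000, -0.5000)

1.866 3.000 -0.500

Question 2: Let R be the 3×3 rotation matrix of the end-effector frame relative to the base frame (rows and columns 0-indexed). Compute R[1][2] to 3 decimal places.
1.000

End-effector z-axis (col 2 of R) = (0.0000,1.0000,0.0000)
R[1][2] = 1.0000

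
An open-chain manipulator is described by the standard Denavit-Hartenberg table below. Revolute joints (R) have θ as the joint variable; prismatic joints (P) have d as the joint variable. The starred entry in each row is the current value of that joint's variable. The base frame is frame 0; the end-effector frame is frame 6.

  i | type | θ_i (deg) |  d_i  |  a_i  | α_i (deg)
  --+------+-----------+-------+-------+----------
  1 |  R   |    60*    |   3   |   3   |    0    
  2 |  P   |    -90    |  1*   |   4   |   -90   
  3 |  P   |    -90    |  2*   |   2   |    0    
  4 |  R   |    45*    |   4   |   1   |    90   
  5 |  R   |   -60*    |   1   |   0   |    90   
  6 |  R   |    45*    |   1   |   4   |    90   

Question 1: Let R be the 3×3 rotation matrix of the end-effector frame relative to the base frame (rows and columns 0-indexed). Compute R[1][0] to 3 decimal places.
End-effector x-axis (col 0 of R) = (-0.5227,-0.4053,0.7500)
R[1][0] = -0.4053

-0.405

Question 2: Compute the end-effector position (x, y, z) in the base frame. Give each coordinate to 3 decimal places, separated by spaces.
5.093 4.046 9.802

after link 1: o_1 = (1.5000, 2.5981, 3.0000)
after link 2: o_2 = (4.9641, 0.5981, 4.0000)
after link 3: o_3 = (5.9641, 2.3301, 6.0000)
after link 4: o_4 = (8.5765, 5.4407, 6.7071)
after link 5: o_5 = (7.9641, 5.7942, 7.4142)
after link 6: o_6 = (5.0930, 4.0461, 9.8018)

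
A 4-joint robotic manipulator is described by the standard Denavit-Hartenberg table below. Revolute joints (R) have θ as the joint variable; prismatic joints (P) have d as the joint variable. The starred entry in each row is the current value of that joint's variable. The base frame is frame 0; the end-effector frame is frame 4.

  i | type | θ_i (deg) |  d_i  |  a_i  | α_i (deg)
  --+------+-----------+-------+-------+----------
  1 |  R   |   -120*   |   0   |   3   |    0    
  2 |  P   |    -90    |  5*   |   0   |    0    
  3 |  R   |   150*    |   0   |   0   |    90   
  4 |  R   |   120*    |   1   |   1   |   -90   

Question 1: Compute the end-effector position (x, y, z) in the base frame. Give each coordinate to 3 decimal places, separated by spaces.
-2.616 -2.665 5.866

after link 1: o_1 = (-1.5000, -2.5981, 0.0000)
after link 2: o_2 = (-1.5000, -2.5981, 5.0000)
after link 3: o_3 = (-1.5000, -2.5981, 5.0000)
after link 4: o_4 = (-2.6160, -2.6651, 5.8660)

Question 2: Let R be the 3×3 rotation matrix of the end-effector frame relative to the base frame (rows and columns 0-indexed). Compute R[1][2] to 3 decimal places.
0.750

End-effector z-axis (col 2 of R) = (-0.4330,0.7500,-0.5000)
R[1][2] = 0.7500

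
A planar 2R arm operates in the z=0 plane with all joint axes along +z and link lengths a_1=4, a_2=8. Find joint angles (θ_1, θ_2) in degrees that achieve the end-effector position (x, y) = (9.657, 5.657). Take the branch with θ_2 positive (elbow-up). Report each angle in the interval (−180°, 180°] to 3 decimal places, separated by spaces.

cos θ_2 = (125.2593−4²−8²)/(2·4·8) = 0.7072; θ_2 = 44.9943° (elbow-up)
β = atan2(5.6570,9.6570) = 30.3615°; ψ = atan2(5.6563,9.6574) = 30.3573°
θ_1 = β − ψ = 0.0042°

0.004 44.994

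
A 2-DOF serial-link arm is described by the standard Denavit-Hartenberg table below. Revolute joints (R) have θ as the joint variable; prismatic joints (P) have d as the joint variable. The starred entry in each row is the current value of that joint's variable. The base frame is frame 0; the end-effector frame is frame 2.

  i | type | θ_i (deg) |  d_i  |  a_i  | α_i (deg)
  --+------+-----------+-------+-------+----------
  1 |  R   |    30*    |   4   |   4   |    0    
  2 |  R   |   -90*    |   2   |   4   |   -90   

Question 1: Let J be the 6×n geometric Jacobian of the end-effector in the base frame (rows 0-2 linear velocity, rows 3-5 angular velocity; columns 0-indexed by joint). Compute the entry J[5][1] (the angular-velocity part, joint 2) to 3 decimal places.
axis z_1 = (0.0000,0.0000,1.0000); lever o_n−o_1 = (2.0000,-3.4641,2.0000)
cross product → J_v[:, 1] = (3.4641,2.0000,-0.0000)
J_ω[:, 1] = z_1
entry J[5][1] = 1.0000

1.000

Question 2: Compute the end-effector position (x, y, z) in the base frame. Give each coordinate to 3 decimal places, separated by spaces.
after link 1: o_1 = (3.4641, 2.0000, 4.0000)
after link 2: o_2 = (5.4641, -1.4641, 6.0000)

5.464 -1.464 6.000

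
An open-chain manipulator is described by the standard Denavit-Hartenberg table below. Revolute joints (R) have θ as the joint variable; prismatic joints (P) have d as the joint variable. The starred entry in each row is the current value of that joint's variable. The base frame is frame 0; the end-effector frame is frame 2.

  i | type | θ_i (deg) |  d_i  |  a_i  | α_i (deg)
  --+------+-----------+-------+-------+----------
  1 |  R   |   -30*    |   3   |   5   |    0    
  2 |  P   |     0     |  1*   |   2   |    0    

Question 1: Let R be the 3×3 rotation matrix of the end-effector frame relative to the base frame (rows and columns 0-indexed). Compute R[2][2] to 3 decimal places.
End-effector z-axis (col 2 of R) = (0.0000,0.0000,1.0000)
R[2][2] = 1.0000

1.000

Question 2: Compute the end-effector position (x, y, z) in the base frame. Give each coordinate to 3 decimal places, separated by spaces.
after link 1: o_1 = (4.3301, -2.5000, 3.0000)
after link 2: o_2 = (6.0622, -3.5000, 4.0000)

6.062 -3.500 4.000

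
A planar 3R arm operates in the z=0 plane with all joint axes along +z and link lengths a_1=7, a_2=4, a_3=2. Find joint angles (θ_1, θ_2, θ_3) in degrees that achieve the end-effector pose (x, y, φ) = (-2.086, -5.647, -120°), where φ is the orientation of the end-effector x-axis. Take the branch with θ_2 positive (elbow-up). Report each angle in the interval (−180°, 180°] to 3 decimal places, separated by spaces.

wrist centre = target − a_3·(cos φ, sin φ) = (-1.0860, -3.9149)
cos θ_2 = (16.5062−7²−4²)/(2·7·4) = -0.8660; θ_2 = 149.9925° (elbow-up)
β = atan2(-3.9149,-1.0860) = -105.5039°; ψ = atan2(2.0005,3.5362) = 29.4974°
θ_1 = β − ψ = -135.0013°
θ_3 = φ − θ_1 − θ_2 = -134.9912° (wrapped to (-180°,180°])

-135.001 149.993 -134.991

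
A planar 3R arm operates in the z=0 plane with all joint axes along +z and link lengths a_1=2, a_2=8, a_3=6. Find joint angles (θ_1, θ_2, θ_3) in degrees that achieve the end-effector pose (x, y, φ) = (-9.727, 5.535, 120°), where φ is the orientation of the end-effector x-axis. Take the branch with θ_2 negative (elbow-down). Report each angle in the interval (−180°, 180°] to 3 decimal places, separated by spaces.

wrist centre = target − a_3·(cos φ, sin φ) = (-6.7270, 0.3388)
cos θ_2 = (45.3673−2²−8²)/(2·2·8) = -0.7073; θ_2 = -135.0133° (elbow-down)
β = atan2(0.3388,-6.7270) = 177.1164°; ψ = atan2(-5.6555,-3.6582) = -122.8959°
θ_1 = β − ψ = 300.0123°
θ_3 = φ − θ_1 − θ_2 = -44.9990° (wrapped to (-180°,180°])

-59.988 -135.013 -44.999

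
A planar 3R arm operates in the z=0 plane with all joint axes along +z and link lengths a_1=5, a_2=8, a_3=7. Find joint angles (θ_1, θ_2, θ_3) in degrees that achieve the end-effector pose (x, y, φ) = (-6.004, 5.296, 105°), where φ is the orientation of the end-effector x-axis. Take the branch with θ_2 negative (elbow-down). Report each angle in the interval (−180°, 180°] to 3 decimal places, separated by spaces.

-45.006 -149.993 -60.001

wrist centre = target − a_3·(cos φ, sin φ) = (-4.1923, -1.4655)
cos θ_2 = (19.7227−5²−8²)/(2·5·8) = -0.8660; θ_2 = -149.9932° (elbow-down)
β = atan2(-1.4655,-4.1923) = -160.7320°; ψ = atan2(-4.0008,-1.9277) = -115.7263°
θ_1 = β − ψ = -45.0058°
θ_3 = φ − θ_1 − θ_2 = -60.0011° (wrapped to (-180°,180°])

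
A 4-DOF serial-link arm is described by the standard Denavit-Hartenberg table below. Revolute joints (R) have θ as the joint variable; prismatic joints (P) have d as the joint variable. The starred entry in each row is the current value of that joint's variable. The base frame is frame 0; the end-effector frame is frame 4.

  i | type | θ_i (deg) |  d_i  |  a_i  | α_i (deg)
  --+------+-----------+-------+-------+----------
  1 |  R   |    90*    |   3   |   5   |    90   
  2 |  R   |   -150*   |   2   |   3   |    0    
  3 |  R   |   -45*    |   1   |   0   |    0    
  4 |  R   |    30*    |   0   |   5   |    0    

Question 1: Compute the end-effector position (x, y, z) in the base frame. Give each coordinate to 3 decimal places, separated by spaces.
after link 1: o_1 = (0.0000, 5.0000, 3.0000)
after link 2: o_2 = (2.0000, 2.4019, 1.5000)
after link 3: o_3 = (3.0000, 2.4019, 1.5000)
after link 4: o_4 = (3.0000, -2.4277, 0.2059)

3.000 -2.428 0.206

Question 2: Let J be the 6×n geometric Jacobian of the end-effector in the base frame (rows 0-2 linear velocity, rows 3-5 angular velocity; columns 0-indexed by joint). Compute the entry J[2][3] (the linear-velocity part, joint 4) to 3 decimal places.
axis z_3 = (1.0000,-0.0000,0.0000); lever o_n−o_3 = (0.0000,-4.8296,-1.2941)
cross product → J_v[:, 3] = (0.0000,1.2941,-4.8296)
J_ω[:, 3] = z_3
entry J[2][3] = -4.8296

-4.830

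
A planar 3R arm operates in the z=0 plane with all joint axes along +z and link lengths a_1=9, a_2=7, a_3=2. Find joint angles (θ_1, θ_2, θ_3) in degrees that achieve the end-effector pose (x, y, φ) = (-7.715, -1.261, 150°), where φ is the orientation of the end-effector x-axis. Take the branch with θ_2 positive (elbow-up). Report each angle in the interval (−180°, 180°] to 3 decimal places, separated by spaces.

149.995 134.998 -134.993

wrist centre = target − a_3·(cos φ, sin φ) = (-5.9829, -2.2610)
cos θ_2 = (40.9078−9²−7²)/(2·9·7) = -0.7071; θ_2 = 134.9979° (elbow-up)
β = atan2(-2.2610,-5.9829) = -159.2981°; ψ = atan2(4.9499,4.0504) = 50.7072°
θ_1 = β − ψ = -210.0052°
θ_3 = φ − θ_1 − θ_2 = -134.9927° (wrapped to (-180°,180°])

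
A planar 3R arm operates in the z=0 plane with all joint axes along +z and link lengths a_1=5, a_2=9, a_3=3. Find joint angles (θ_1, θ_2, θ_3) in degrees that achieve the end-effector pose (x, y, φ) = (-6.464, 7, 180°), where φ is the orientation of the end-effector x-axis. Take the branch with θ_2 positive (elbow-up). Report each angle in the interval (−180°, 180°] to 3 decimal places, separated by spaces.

wrist centre = target − a_3·(cos φ, sin φ) = (-3.4640, 7.0000)
cos θ_2 = (60.9993−5²−9²)/(2·5·9) = -0.5000; θ_2 = 120.0005° (elbow-up)
β = atan2(7.0000,-3.4640) = 116.3288°; ψ = atan2(7.7942,0.4999) = 86.3300°
θ_1 = β − ψ = 29.9988°
θ_3 = φ − θ_1 − θ_2 = 30.0006° (wrapped to (-180°,180°])

29.999 120.001 30.001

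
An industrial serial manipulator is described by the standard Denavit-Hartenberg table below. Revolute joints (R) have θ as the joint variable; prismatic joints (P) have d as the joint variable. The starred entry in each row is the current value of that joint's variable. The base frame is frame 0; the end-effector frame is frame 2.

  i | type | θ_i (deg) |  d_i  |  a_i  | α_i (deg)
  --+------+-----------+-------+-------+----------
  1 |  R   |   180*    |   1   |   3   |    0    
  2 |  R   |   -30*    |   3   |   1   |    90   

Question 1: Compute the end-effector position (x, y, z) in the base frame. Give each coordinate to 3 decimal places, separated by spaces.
-3.866 0.500 4.000

after link 1: o_1 = (-3.0000, 0.0000, 1.0000)
after link 2: o_2 = (-3.8660, 0.5000, 4.0000)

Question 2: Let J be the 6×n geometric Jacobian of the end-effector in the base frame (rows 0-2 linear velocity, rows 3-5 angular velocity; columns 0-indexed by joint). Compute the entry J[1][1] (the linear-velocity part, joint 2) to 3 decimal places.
-0.866

axis z_1 = (0.0000,0.0000,1.0000); lever o_n−o_1 = (-0.8660,0.5000,3.0000)
cross product → J_v[:, 1] = (-0.5000,-0.8660,0.0000)
J_ω[:, 1] = z_1
entry J[1][1] = -0.8660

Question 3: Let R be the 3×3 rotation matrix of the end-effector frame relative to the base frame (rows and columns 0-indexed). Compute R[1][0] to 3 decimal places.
0.500

End-effector x-axis (col 0 of R) = (-0.8660,0.5000,0.0000)
R[1][0] = 0.5000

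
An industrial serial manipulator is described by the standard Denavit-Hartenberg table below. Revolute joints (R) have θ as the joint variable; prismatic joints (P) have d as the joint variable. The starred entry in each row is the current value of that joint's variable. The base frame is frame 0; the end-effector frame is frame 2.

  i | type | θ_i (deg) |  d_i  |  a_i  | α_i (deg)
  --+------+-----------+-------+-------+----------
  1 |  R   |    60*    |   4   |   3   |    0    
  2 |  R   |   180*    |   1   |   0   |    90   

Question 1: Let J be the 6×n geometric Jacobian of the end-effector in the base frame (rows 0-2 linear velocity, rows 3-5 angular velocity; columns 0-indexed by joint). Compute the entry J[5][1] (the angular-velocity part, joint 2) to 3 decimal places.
axis z_1 = (0.0000,0.0000,1.0000); lever o_n−o_1 = (0.0000,0.0000,1.0000)
cross product → J_v[:, 1] = (0.0000,0.0000,0.0000)
J_ω[:, 1] = z_1
entry J[5][1] = 1.0000

1.000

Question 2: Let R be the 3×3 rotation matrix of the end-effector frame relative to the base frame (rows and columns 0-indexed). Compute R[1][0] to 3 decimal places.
End-effector x-axis (col 0 of R) = (-0.5000,-0.8660,0.0000)
R[1][0] = -0.8660

-0.866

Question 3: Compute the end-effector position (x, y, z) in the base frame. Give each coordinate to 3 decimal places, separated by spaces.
after link 1: o_1 = (1.5000, 2.5981, 4.0000)
after link 2: o_2 = (1.5000, 2.5981, 5.0000)

1.500 2.598 5.000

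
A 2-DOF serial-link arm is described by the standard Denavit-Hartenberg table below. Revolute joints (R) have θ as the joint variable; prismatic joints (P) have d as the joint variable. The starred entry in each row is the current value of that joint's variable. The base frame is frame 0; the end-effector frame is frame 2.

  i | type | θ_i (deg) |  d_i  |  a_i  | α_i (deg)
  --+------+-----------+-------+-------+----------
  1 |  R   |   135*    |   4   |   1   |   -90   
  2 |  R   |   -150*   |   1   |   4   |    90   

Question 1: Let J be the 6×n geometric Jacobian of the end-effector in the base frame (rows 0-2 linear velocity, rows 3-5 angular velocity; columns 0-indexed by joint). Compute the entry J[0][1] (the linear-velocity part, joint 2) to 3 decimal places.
-1.414

axis z_1 = (-0.7071,-0.7071,0.0000); lever o_n−o_1 = (1.7424,-3.1566,2.0000)
cross product → J_v[:, 1] = (-1.4142,1.4142,3.4641)
J_ω[:, 1] = z_1
entry J[0][1] = -1.4142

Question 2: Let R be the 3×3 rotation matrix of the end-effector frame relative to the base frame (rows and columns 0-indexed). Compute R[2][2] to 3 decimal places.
-0.866

End-effector z-axis (col 2 of R) = (0.3536,-0.3536,-0.8660)
R[2][2] = -0.8660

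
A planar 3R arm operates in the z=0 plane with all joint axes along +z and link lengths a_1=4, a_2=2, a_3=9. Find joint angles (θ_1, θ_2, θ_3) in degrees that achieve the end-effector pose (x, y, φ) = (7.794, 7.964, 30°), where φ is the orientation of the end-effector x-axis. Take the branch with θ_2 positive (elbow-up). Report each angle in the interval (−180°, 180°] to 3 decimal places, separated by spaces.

wrist centre = target − a_3·(cos φ, sin φ) = (-0.0002, 3.4640)
cos θ_2 = (11.9993−4²−2²)/(2·4·2) = -0.5000; θ_2 = 120.0029° (elbow-up)
β = atan2(3.4640,-0.0002) = 90.0038°; ψ = atan2(1.7320,2.9999) = 30.0000°
θ_1 = β − ψ = 60.0038°
θ_3 = φ − θ_1 − θ_2 = -150.0067° (wrapped to (-180°,180°])

60.004 120.003 -150.007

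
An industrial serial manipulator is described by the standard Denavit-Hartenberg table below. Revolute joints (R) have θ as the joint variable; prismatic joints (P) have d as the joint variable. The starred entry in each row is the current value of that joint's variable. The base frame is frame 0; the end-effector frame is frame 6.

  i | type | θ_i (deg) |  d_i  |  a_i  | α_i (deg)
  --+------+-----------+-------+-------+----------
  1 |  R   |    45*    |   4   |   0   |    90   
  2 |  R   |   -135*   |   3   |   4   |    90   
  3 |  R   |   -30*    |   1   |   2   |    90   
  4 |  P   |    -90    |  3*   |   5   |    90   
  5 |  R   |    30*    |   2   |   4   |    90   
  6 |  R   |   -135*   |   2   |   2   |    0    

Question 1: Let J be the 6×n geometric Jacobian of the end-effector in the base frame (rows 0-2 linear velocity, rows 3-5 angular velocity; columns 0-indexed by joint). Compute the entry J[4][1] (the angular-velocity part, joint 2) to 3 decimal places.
axis z_1 = (0.7071,-0.7071,0.0000); lever o_n−o_1 = (1.7006,1.5944,-7.9081)
cross product → J_v[:, 1] = (5.5918,5.5918,2.3299)
J_ω[:, 1] = z_1
entry J[4][1] = -0.7071

-0.707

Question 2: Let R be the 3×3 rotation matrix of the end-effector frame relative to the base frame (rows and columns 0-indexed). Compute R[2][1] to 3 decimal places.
-0.741

End-effector y-axis (col 1 of R) = (-0.3781,0.5549,-0.7410)
R[2][1] = -0.7410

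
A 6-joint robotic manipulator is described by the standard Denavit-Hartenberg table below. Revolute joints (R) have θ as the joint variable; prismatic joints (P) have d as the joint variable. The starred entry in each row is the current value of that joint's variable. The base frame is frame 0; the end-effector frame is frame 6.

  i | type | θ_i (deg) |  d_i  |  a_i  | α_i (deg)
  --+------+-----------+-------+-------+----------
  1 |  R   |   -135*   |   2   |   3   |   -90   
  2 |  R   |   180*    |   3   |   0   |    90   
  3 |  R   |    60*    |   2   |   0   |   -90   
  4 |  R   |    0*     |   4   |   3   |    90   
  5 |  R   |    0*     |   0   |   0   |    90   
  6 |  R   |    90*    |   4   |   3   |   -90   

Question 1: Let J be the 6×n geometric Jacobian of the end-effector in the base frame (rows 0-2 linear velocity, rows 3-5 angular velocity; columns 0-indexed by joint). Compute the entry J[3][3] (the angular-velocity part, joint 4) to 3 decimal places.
-0.259

axis z_3 = (-0.2588,-0.9659,0.0000); lever o_n−o_3 = (2.8978,-0.7765,-3.0000)
cross product → J_v[:, 3] = (2.8978,-0.7765,3.0000)
J_ω[:, 3] = z_3
entry J[3][3] = -0.2588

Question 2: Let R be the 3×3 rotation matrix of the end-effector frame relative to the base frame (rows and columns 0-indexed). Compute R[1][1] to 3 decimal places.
-0.966

End-effector y-axis (col 1 of R) = (-0.2588,-0.9659,0.0000)
R[1][1] = -0.9659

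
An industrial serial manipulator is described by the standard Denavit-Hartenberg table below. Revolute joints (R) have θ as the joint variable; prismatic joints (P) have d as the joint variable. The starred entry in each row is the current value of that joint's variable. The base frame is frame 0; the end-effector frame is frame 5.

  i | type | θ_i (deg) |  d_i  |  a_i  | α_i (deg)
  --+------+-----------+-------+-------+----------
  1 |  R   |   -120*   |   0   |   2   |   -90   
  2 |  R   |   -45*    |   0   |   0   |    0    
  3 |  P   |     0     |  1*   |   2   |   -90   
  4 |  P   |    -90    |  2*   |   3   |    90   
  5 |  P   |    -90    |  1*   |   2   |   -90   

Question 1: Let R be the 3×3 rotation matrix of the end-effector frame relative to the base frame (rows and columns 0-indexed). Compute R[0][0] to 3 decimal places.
End-effector x-axis (col 0 of R) = (0.3536,0.6124,0.7071)
R[0][0] = 0.3536

0.354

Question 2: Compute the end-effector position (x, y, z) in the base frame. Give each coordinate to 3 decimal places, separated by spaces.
after link 1: o_1 = (-1.0000, -1.7321, 0.0000)
after link 2: o_2 = (-1.0000, -1.7321, 0.0000)
after link 3: o_3 = (-0.8411, -3.4568, 1.4142)
after link 4: o_4 = (1.0499, -6.1815, 0.0000)
after link 5: o_5 = (2.1105, -4.3444, 0.7071)

2.111 -4.344 0.707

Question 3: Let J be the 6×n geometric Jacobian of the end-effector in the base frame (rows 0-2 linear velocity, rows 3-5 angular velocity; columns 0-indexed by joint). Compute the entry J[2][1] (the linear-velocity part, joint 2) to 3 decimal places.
-0.707

axis z_1 = (0.8660,-0.5000,0.0000); lever o_n−o_1 = (3.1105,-2.6124,0.7071)
cross product → J_v[:, 1] = (-0.3536,-0.6124,-0.7071)
J_ω[:, 1] = z_1
entry J[2][1] = -0.7071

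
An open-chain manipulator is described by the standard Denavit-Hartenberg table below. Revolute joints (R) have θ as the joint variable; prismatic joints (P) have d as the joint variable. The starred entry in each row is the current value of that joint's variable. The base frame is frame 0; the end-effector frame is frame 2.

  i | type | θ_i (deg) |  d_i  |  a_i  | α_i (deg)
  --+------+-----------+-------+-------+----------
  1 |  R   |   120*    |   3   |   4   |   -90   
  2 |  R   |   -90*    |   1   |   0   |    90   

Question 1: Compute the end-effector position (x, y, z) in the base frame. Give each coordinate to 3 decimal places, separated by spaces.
-2.866 2.964 3.000

after link 1: o_1 = (-2.0000, 3.4641, 3.0000)
after link 2: o_2 = (-2.8660, 2.9641, 3.0000)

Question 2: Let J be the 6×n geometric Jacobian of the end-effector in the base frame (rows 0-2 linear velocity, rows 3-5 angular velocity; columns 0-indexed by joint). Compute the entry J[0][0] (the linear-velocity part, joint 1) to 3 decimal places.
axis z_0 = ẑ; lever o_n−o_0 = (-2.8660,2.9641,3.0000)
cross product → J_v[:, 0] = (-2.9641,-2.8660,0.0000)
J_ω[:, 0] = z_0
entry J[0][0] = -2.9641

-2.964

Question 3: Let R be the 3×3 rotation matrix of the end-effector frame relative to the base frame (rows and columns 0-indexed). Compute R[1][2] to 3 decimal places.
-0.866

End-effector z-axis (col 2 of R) = (0.5000,-0.8660,0.0000)
R[1][2] = -0.8660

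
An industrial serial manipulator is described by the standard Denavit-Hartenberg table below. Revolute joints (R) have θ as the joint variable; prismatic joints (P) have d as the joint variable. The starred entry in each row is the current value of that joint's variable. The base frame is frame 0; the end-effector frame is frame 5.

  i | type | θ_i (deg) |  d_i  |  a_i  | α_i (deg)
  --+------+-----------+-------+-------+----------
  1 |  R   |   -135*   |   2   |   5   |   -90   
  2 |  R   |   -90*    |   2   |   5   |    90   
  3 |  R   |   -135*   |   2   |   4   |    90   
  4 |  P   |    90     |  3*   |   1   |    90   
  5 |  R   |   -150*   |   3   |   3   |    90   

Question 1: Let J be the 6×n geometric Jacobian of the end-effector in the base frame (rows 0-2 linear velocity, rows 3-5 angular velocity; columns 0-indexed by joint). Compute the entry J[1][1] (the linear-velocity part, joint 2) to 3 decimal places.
axis z_1 = (0.7071,-0.7071,0.0000); lever o_n−o_1 = (-1.0516,1.6200,-1.0104)
cross product → J_v[:, 1] = (0.7145,0.7145,0.4019)
J_ω[:, 1] = z_1
entry J[1][1] = 0.7145

0.714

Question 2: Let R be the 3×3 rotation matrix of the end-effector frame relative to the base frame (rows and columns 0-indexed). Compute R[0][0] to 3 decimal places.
-0.862

End-effector x-axis (col 0 of R) = (-0.8624,-0.3624,0.3536)
R[0][0] = -0.8624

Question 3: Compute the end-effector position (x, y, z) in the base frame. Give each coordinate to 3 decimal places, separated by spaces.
after link 1: o_1 = (-3.5355, -3.5355, 2.0000)
after link 2: o_2 = (-2.1213, -4.9497, 7.0000)
after link 3: o_3 = (-2.7071, -1.5355, 4.1716)
after link 4: o_4 = (-0.5000, -2.3284, 2.0503)
after link 5: o_5 = (-4.5871, -1.9155, 0.9896)

-4.587 -1.916 0.990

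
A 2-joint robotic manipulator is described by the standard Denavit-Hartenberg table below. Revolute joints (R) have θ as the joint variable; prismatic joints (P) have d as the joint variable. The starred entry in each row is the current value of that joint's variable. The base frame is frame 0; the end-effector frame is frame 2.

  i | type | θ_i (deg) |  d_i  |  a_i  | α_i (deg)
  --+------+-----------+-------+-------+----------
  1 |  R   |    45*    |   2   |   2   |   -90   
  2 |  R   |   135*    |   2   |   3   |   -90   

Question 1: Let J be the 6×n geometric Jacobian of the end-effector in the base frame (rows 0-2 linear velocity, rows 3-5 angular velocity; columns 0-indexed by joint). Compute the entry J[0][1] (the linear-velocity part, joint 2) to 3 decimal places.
axis z_1 = (-0.7071,0.7071,0.0000); lever o_n−o_1 = (-2.9142,-0.0858,-2.1213)
cross product → J_v[:, 1] = (-1.5000,-1.5000,2.1213)
J_ω[:, 1] = z_1
entry J[0][1] = -1.5000

-1.500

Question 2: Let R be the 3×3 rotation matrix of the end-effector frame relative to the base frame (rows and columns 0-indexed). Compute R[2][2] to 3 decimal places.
0.707

End-effector z-axis (col 2 of R) = (-0.5000,-0.5000,0.7071)
R[2][2] = 0.7071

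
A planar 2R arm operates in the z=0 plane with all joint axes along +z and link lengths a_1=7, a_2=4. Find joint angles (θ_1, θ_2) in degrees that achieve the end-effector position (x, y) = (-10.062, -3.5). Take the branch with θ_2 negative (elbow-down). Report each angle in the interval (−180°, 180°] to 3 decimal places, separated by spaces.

-149.997 -30.007

cos θ_2 = (113.4938−7²−4²)/(2·7·4) = 0.8660; θ_2 = -30.0073° (elbow-down)
β = atan2(-3.5000,-10.0620) = -160.8201°; ψ = atan2(-2.0004,10.4638) = -10.8230°
θ_1 = β − ψ = -149.9971°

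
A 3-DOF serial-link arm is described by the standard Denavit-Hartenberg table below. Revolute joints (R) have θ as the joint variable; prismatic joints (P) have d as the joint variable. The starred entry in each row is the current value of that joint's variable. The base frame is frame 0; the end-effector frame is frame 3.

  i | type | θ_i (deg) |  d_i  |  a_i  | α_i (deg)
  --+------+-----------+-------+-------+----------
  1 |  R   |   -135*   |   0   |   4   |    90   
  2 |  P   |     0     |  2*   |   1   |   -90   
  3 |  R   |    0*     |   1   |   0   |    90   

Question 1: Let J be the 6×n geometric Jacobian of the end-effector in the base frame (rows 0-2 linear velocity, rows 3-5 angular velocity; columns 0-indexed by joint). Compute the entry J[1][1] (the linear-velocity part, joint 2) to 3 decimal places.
0.707

prismatic axis z_1 = (-0.7071,0.7071,0.0000)
J_v[:, 1] = z_1; J_ω[:, 1] = (0,0,0)
entry J[1][1] = 0.7071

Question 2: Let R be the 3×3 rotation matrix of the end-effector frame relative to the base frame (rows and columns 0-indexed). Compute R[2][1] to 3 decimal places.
1.000

End-effector y-axis (col 1 of R) = (0.0000,-0.0000,1.0000)
R[2][1] = 1.0000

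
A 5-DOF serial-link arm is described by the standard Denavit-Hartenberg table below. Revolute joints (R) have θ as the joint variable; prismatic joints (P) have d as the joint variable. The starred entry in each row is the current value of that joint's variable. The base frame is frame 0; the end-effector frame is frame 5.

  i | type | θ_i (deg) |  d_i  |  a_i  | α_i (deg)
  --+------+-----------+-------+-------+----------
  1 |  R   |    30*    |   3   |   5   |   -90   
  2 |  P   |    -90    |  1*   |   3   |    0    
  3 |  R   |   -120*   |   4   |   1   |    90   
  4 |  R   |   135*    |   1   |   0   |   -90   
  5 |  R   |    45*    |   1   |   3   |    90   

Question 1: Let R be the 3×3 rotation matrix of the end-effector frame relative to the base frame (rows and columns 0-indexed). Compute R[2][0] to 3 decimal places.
0.862

End-effector x-axis (col 0 of R) = (-0.1812,0.4727,0.8624)
R[2][0] = 0.8624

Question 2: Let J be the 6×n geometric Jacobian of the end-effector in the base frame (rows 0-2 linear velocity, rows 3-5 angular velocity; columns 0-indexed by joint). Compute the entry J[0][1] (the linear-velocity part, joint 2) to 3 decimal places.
prismatic axis z_1 = (-0.5000,0.8660,0.0000)
J_v[:, 1] = z_1; J_ω[:, 1] = (0,0,0)
entry J[0][1] = -0.5000

-0.500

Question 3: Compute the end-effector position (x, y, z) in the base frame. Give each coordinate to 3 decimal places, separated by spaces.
1.853 7.759 7.575

after link 1: o_1 = (4.3301, 2.5000, 3.0000)
after link 2: o_2 = (3.8301, 3.3660, 6.0000)
after link 3: o_3 = (1.0801, 6.3971, 5.5000)
after link 4: o_4 = (1.5131, 6.6471, 4.6340)
after link 5: o_5 = (1.8535, 7.7592, 7.5746)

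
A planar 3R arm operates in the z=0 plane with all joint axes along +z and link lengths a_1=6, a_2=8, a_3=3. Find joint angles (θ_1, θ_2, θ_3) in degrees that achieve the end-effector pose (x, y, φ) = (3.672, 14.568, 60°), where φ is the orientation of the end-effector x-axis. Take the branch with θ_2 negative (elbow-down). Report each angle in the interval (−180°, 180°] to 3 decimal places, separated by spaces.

wrist centre = target − a_3·(cos φ, sin φ) = (2.1720, 11.9699)
cos θ_2 = (147.9967−6²−8²)/(2·6·8) = 0.5000; θ_2 = -60.0023° (elbow-down)
β = atan2(11.9699,2.1720) = 79.7153°; ψ = atan2(-6.9284,9.9997) = -34.7164°
θ_1 = β − ψ = 114.4317°
θ_3 = φ − θ_1 − θ_2 = 5.5706° (wrapped to (-180°,180°])

114.432 -60.002 5.571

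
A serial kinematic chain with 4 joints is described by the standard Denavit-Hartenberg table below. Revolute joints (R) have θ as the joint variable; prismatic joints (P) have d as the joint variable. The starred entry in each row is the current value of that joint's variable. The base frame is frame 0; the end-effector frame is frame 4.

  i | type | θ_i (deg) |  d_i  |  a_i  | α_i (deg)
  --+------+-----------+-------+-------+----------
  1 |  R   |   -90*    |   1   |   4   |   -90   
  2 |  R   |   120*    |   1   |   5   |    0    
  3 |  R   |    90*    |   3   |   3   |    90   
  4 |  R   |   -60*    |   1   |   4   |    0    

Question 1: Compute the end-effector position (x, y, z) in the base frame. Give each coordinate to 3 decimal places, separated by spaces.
after link 1: o_1 = (0.0000, -4.0000, 1.0000)
after link 2: o_2 = (1.0000, -1.5000, -3.3301)
after link 3: o_3 = (4.0000, 1.0981, -1.8301)
after link 4: o_4 = (0.5359, 3.3301, -1.6962)

0.536 3.330 -1.696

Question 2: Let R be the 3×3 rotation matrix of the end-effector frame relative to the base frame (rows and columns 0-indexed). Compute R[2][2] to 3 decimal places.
-0.866

End-effector z-axis (col 2 of R) = (0.0000,0.5000,-0.8660)
R[2][2] = -0.8660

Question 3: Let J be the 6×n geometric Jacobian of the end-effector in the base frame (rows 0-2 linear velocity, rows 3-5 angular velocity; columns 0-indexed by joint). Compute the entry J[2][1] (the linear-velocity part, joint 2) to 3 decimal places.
axis z_1 = (1.0000,0.0000,0.0000); lever o_n−o_1 = (0.5359,7.3301,-2.6962)
cross product → J_v[:, 1] = (-0.0000,2.6962,7.3301)
J_ω[:, 1] = z_1
entry J[2][1] = 7.3301

7.330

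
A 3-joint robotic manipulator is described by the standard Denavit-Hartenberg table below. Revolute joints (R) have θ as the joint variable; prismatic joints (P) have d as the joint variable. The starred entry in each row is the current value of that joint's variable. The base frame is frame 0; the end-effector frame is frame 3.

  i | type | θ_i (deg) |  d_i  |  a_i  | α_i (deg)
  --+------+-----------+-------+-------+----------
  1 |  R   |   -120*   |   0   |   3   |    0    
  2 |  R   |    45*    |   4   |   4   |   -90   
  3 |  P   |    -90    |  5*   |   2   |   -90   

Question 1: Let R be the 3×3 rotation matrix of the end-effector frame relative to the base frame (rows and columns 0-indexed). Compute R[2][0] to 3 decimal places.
1.000

End-effector x-axis (col 0 of R) = (-0.0000,-0.0000,1.0000)
R[2][0] = 1.0000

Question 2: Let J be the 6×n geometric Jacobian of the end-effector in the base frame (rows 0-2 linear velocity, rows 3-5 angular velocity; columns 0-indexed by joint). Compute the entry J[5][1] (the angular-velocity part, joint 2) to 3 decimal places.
axis z_1 = (0.0000,0.0000,1.0000); lever o_n−o_1 = (5.8649,-2.5696,6.0000)
cross product → J_v[:, 1] = (2.5696,5.8649,-0.0000)
J_ω[:, 1] = z_1
entry J[5][1] = 1.0000

1.000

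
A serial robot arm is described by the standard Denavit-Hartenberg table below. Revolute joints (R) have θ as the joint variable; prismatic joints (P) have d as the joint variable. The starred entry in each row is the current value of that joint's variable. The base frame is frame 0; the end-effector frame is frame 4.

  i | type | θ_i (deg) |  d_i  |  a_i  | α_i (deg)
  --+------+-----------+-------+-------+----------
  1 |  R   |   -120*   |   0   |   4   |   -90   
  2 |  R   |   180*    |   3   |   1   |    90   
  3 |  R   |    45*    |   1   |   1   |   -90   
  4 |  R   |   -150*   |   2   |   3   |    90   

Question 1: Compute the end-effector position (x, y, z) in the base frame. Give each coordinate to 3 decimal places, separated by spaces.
after link 1: o_1 = (-2.0000, -3.4641, 0.0000)
after link 2: o_2 = (1.0981, -4.0981, 0.0000)
after link 3: o_3 = (2.0640, -3.8393, -1.0000)
after link 4: o_4 = (0.0721, -6.4435, -2.5000)

0.072 -6.444 -2.500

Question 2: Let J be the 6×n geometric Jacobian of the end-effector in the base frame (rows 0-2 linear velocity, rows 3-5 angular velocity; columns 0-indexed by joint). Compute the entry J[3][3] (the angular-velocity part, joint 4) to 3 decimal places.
axis z_3 = (0.2588,-0.9659,0.0000); lever o_n−o_3 = (-1.9919,-2.6043,-1.5000)
cross product → J_v[:, 3] = (1.4489,0.3882,-2.5981)
J_ω[:, 3] = z_3
entry J[3][3] = 0.2588

0.259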